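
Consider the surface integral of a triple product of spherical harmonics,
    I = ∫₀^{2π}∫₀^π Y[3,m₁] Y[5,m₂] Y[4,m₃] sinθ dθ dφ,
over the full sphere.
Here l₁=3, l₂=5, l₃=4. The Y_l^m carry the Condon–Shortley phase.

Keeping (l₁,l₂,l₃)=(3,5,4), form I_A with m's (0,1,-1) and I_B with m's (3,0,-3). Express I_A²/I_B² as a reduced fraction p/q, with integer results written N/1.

722/525

Shared (l₁,l₂,l₃)=(3,5,4): N and (l;000)² cancel in I_A²/I_B².
A: Δ = 4!·2!·6!/13! = 1/180180; Racah Σ t=1..3: t=1:−1/1440 t=2:+1/192 t=3:−1/432 = 19/8640; ⇒ 3j(3 5 4; 0 1 -1)² = 361/30030, sgn -1
B: Δ = 4!·2!·6!/13! = 1/180180; Racah Σ t=0..0: t=0:+1/5760 = 1/5760; ⇒ 3j(3 5 4; 3 0 -3)² = 5/572, sgn -1
I_A²/I_B² = (361/30030)/(5/572) = 722/525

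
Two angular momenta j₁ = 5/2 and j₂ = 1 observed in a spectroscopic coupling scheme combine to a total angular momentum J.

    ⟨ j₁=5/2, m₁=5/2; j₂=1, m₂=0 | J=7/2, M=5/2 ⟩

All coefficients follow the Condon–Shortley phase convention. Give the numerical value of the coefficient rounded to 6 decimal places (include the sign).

j₁+j₂−J=0  J+j₁−j₂=5  J−j₁+j₂=2  j₁+j₂+J+1=8
(j₁±m₁, j₂±m₂, J±M) = (5,0,1,1,6,1)
P² = 28800/7
sum k=0..0:
  [0] +1/120 = 1/120
S = 1/120
C² = P²·S² = 2/7 ; C = +0.534522

+0.534522  (= +√(2/7))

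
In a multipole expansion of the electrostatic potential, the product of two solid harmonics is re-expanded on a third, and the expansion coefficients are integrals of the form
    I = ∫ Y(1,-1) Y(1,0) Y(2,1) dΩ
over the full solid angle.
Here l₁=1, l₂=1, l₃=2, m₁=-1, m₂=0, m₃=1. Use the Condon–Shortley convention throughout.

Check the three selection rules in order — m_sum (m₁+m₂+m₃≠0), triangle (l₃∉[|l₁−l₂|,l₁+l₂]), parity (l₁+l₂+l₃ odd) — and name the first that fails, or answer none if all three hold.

none

m₁+m₂+m₃ = -1 + 0 + 1 = 0  ✓
triangle: |1−1|=0 ≤ l₃=2 ≤ 1+1=2  ✓
parity: l₁+l₂+l₃ = 4 is even  ✓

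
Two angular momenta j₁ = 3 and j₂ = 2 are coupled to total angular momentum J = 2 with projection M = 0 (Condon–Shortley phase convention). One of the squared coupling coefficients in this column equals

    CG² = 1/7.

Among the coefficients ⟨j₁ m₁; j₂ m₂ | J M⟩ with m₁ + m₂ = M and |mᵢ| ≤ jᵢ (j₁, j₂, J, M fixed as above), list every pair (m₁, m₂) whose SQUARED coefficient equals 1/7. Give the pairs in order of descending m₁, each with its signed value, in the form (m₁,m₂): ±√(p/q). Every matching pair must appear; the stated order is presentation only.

Admissible pairs with m₁+m₂ = M = 0: (-2,2), (-1,1), (0,0), (1,-1), (2,-2)
  (m₁,m₂)=(2,-2): CG² = 5/14, CG = +√(5/14)
  (m₁,m₂)=(1,-1): CG² = 1/7, CG = −√(1/7)   ← matches the target
  (m₁,m₂)=(0,0): CG² = 0/1, CG = 0
  (m₁,m₂)=(-1,1): CG² = 1/7, CG = +√(1/7)   ← matches the target
  (m₁,m₂)=(-2,2): CG² = 5/14, CG = −√(5/14)
Pairs with CG² = 1/7: (1,-1): −√(1/7); (-1,1): +√(1/7)

(1,-1): −√(1/7); (-1,1): +√(1/7)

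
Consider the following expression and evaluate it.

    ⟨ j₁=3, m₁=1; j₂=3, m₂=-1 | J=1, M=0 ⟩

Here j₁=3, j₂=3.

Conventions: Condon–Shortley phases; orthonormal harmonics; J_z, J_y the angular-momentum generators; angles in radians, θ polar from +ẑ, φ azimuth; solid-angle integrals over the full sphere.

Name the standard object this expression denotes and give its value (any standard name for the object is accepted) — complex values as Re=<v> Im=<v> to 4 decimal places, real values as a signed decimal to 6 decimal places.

Clebsch–Gordan coefficient, +√(1/28) ≈ +0.188982

This is a Clebsch–Gordan (vector-coupling) coefficient.
triangle: 5!*1!*1!/8! = 120/40320
(j±m)!: 4!*2!*2!*4!*1!*1! = 2304
prefactor² = (2J+1)*Δ*N² = 144/7
  k=1: −1/(1!*4!*1!*1!*0!*0!) = -1/24
  k=2: +1/(2!*3!*0!*0!*1!*1!) = 1/12
Σ = 1/24  ⇒  CG² = 144/7*(1/24)² = 1/28
CG = +√(1/28) = +0.188982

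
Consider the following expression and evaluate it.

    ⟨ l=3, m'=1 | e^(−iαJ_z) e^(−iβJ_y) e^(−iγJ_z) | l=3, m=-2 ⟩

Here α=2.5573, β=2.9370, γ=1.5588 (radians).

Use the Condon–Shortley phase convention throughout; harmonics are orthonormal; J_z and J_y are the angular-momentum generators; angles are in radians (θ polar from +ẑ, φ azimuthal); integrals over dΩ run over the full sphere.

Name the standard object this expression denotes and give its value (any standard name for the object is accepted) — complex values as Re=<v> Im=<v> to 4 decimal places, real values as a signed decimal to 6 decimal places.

This is a Wigner D-matrix element — the rotation-matrix element ⟨l m'| R(α,β,γ) |l m⟩ in the angular-momentum basis.
D^3_{1,-2}(2.5573,2.9370,1.5588) = e^{-i·1·2.5573}·d^3_{1,-2}(2.9370)·e^{-i·-2·1.5588}. Compute d first:
Half-angle: c=0.102118, s=0.994772. N=√(24·2·1·120)=75.894664
The bounds max(0,m−m')=0 and min(l+m,l−m')=1 give 2 terms
  k=0: (−1)^3·75.8947/(12)·0.1021^3·0.9948^3 = -0.006630
  k=1: (−1)^4·75.8947/(24)·0.1021^1·0.9948^5 = +0.314572
d^3_{1,-2}(2.9370) = -0.006630 +0.314572 = +0.307943
D = (-0.834102-0.551610i)·(+0.307943)·(-0.999712+0.023990i) = +0.260857+0.163653i

Wigner D-matrix element, Re=0.2609 Im=0.1637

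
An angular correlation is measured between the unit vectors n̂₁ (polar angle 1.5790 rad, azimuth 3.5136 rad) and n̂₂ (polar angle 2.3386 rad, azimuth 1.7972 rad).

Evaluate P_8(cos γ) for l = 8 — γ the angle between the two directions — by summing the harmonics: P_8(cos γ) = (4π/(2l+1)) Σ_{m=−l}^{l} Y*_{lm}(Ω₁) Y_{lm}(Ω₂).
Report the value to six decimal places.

0.182626

Addition theorem: P_8(cos γ) = (4π/17) Σ_m Y*_{lm}(Ω₁) Y_{lm}(Ω₂), m = −8…8:
  [-8]  conj(Y_{8,-8})(Ω₁) = -0.50825 + 0.08491j ; Y_{8,-8}(Ω₂) = -0.00881 - 0.03593j ; Δ = 0.00753 + 0.01751j
  [-7]  conj(Y_{8,-7})(Ω₁) = -0.01452 + 0.00866j ; Y_{8,-7}(Ω₂) = -0.14284 + 0.00200j ; Δ = 0.00206 - 0.00127j
  [-6]  conj(Y_{8,-6})(Ω₁) = 0.23088 - 0.29672j ; Y_{8,-6}(Ω₂) = -0.06861 + 0.31818j ; Δ = 0.07857 + 0.09382j
  [-5]  conj(Y_{8,-5})(Ω₁) = 0.00571 - 0.01917j ; Y_{8,-5}(Ω₂) = 0.41744 + 0.19590j ; Δ = 0.00614 - 0.00689j
  [-4]  conj(Y_{8,-4})(Ω₁) = 0.02791 + 0.33650j ; Y_{8,-4}(Ω₂) = 0.20048 - 0.25557j ; Δ = 0.09159 + 0.06033j
  [-3]  conj(Y_{8,-3})(Ω₁) = 0.00944 + 0.01930j ; Y_{8,-3}(Ω₂) = 0.06622 + 0.08202j ; Δ = -0.00096 + 0.00205j
  [-2]  conj(Y_{8,-2})(Ω₁) = -0.23677 - 0.21795j ; Y_{8,-2}(Ω₂) = 0.34608 - 0.16837j ; Δ = -0.11864 - 0.03556j
  [-1]  conj(Y_{8,-1})(Ω₁) = -0.02061 - 0.00804j ; Y_{8,-1}(Ω₂) = -0.01690 - 0.07336j ; Δ = -0.00024 + 0.00165j
  [+0]  conj(Y_{8,0})(Ω₁) = 0.31727 + 0.00000j ; Y_{8,0}(Ω₂) = 0.36235 + 0.00000j ; Δ = 0.11496 + 0.00000j
  [+1]  conj(Y_{8,1})(Ω₁) = 0.02061 - 0.00804j ; Y_{8,1}(Ω₂) = 0.01690 - 0.07336j ; Δ = -0.00024 - 0.00165j
  [+2]  conj(Y_{8,2})(Ω₁) = -0.23677 + 0.21795j ; Y_{8,2}(Ω₂) = 0.34608 + 0.16837j ; Δ = -0.11864 + 0.03556j
  [+3]  conj(Y_{8,3})(Ω₁) = -0.00944 + 0.01930j ; Y_{8,3}(Ω₂) = -0.06622 + 0.08202j ; Δ = -0.00096 - 0.00205j
  [+4]  conj(Y_{8,4})(Ω₁) = 0.02791 - 0.33650j ; Y_{8,4}(Ω₂) = 0.20048 + 0.25557j ; Δ = 0.09159 - 0.06033j
  [+5]  conj(Y_{8,5})(Ω₁) = -0.00571 - 0.01917j ; Y_{8,5}(Ω₂) = -0.41744 + 0.19590j ; Δ = 0.00614 + 0.00689j
  [+6]  conj(Y_{8,6})(Ω₁) = 0.23088 + 0.29672j ; Y_{8,6}(Ω₂) = -0.06861 - 0.31818j ; Δ = 0.07857 - 0.09382j
  [+7]  conj(Y_{8,7})(Ω₁) = 0.01452 + 0.00866j ; Y_{8,7}(Ω₂) = 0.14284 + 0.00200j ; Δ = 0.00206 + 0.00127j
  [+8]  conj(Y_{8,8})(Ω₁) = -0.50825 - 0.08491j ; Y_{8,8}(Ω₂) = -0.00881 + 0.03593j ; Δ = 0.00753 - 0.01751j
Accumulated sum 0.24706 + 0.00000j; after 4π/(2l+1) scaling, 0.18263 + 0.00000j ⇒ P_8 = 0.182626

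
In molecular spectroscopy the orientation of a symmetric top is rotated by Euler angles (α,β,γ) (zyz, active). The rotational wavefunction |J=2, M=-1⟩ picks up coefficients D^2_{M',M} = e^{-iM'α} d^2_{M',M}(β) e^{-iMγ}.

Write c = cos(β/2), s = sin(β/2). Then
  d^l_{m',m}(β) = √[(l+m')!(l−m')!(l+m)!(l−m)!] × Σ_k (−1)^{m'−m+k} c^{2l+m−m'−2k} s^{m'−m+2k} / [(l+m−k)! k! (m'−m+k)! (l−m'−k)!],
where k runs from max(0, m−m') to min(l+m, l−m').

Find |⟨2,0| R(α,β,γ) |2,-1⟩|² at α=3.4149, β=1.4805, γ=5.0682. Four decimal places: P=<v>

First d^2_{0,-1}(β=1.4805), then the phase factors e^{-i(0)α} and e^{-i(-1)γ}:
With c≡cos(β/2)=0.738300 and s≡sin(β/2)=0.674473, N=[2·2·1·6]^{1/2}=4.898979
k∈{0,1} keeps every argument non-negative
  k=0: (−1)^1·4.8990/(2)·0.7383^3·0.6745^1 = -0.664873
  k=1: (−1)^2·4.8990/(2)·0.7383^1·0.6745^3 = +0.554883
d^2_{0,-1}(1.4805) = -0.664873 +0.554883 = -0.109990
|D^2_{0,-1}|² = |d^2_{0,-1}(β)|² = (-0.109990)² = 0.012098 (the z-rotation phases have unit modulus)

P=0.0121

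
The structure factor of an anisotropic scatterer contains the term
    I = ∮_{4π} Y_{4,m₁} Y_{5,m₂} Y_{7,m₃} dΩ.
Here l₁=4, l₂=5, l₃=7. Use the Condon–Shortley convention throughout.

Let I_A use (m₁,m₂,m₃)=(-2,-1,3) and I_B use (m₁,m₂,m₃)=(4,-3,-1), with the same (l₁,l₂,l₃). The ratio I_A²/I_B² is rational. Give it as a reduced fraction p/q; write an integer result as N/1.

Same 4,5,7: normalisation and zero-m 3j drop out of the ratio.
A: Δ: 2! 6! 8! / 17! → 1/6126120; sum: t=0:+1/829440 t=1:−1/86400 t=2:+1/138240 = -13/4147200; 3j²(4 5 7; -2 -1 3) = Δ·Π!·Σ² = 13/3740  (sign -1)
B: Δ: 2! 6! 8! / 17! → 1/6126120; sum: t=0:+1/2073600 = 1/2073600; 3j²(4 5 7; 4 -3 -1) = Δ·Π!·Σ² = 392/109395  (sign +1)
I_A²/I_B² = (13/3740)/(392/109395) = 1521/1568

1521/1568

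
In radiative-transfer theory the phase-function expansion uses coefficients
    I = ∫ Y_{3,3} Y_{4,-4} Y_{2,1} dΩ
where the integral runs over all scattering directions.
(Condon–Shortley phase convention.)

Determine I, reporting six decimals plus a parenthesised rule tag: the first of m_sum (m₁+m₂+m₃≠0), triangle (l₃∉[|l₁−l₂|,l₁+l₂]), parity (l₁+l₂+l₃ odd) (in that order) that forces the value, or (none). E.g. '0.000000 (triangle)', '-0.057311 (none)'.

Σlᵢ=9 odd — θ-integrand is odd under cosθ→−cosθ; I=0

0.000000 (parity)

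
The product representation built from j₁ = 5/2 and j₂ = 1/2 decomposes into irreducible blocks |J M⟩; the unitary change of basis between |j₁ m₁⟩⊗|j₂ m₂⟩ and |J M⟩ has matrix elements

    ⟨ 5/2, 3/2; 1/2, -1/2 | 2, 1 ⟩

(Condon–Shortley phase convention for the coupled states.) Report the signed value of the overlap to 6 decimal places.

+√(2/3) ≈ +0.816497

√[5·1!4!0!/6! · 4!1!0!1!3!1!] = √(24)
  +(−1)^0/∏(0,1,1,0,3,0)! = 1/6  (running 1/6)
⟨..|..⟩ = √(24)·(1/6) = +0.816497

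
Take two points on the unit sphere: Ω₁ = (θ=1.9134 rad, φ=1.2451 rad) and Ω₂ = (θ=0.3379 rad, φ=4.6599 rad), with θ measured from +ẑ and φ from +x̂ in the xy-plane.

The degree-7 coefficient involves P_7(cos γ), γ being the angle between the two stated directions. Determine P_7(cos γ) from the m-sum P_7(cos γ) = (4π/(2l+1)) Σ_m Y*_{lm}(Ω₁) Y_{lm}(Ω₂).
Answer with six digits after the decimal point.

-0.313952

Addition theorem: P_7(cos γ) = (4π/15) Σ_m Y*_{lm}(Ω₁) Y_{lm}(Ω₂), m = −7…7:
  m=-7: (-0.249577, 0.214119) × (0.000079, -0.000205) = (0.000024, 0.000068)  (running Σ = (0.000024, 0.000068))
  m=-6: (-0.164155, -0.406989) × (-0.002228, -0.000726) = (0.000070, 0.001026)  (running Σ = (0.000095, 0.001094))
  m=-5: (0.126847, -0.007325) × (-0.004029, 0.014998) = (-0.000401, 0.001932)  (running Σ = (-0.000307, 0.003026))
  m=-4: (0.078761, -0.286800) × (0.070098, 0.014938) = (0.009805, -0.018928)  (running Σ = (0.009498, -0.015902))
  m=-3: (0.201305, 0.135868) × (0.036375, -0.229086) = (0.038448, -0.041174)  (running Σ = (0.047946, -0.057076))
  m=-2: (0.163423, -0.124594) × (-0.490196, -0.051650) = (-0.086545, 0.052635)  (running Σ = (-0.038598, -0.004441))
  m=-1: (0.087542, 0.259212) × (-0.028351, 0.539644) = (-0.142364, 0.039892)  (running Σ = (-0.180962, 0.035452))
  m=0: (0.175718, -0.000000) × (-0.073002, 0.000000) = (-0.012828, 0.000000)  (running Σ = (-0.193790, 0.035452))
  m=1: (-0.087542, 0.259212) × (0.028351, 0.539644) = (-0.142364, -0.039892)  (running Σ = (-0.336154, -0.004441))
  m=2: (0.163423, 0.124594) × (-0.490196, 0.051650) = (-0.086545, -0.052635)  (running Σ = (-0.422698, -0.057076))
  m=3: (-0.201305, 0.135868) × (-0.036375, -0.229086) = (0.038448, 0.041174)  (running Σ = (-0.384250, -0.015902))
  m=4: (0.078761, 0.286800) × (0.070098, -0.014938) = (0.009805, 0.018928)  (running Σ = (-0.374445, 0.003026))
  m=5: (-0.126847, -0.007325) × (0.004029, 0.014998) = (-0.000401, -0.001932)  (running Σ = (-0.374847, 0.001094))
  m=6: (-0.164155, 0.406989) × (-0.002228, 0.000726) = (0.000070, -0.001026)  (running Σ = (-0.374776, 0.000068))
  m=7: (0.249577, 0.214119) × (-0.000079, -0.000205) = (0.000024, -0.000068)  (running Σ = (-0.374752, 0.000000))
Total Σ_m = (-0.374752, 0.000000). Multiply by 0.837758: (-0.313952, 0.000000). P_7(cos γ) = -0.313952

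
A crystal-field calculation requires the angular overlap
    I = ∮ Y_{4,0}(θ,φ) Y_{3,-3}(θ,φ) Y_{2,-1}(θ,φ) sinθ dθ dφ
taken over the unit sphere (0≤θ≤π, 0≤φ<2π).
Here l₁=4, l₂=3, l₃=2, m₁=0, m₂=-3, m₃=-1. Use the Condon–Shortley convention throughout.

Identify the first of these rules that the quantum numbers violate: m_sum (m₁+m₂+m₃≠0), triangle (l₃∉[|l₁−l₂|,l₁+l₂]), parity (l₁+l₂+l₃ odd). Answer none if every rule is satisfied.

m_sum

Σmᵢ = -4  ✗
l₃∈[|l₁−l₂|,l₁+l₂]=[1,7], have l₃=2
Σlᵢ = 9 ⇒ odd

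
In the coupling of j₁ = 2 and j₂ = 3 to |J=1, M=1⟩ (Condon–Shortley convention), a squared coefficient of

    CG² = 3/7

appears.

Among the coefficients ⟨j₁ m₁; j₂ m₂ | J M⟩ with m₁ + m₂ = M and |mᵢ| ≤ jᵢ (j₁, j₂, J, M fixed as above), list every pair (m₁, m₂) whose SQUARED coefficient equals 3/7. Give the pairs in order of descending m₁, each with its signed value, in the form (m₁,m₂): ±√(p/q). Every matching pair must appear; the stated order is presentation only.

(-2,3): +√(3/7)

Admissible pairs with m₁+m₂ = M = 1: (-2,3), (-1,2), (0,1), (1,0), (2,-1)
  (m₁,m₂)=(2,-1): CG² = 1/35, CG = +√(1/35)
  (m₁,m₂)=(1,0): CG² = 3/35, CG = −√(3/35)
  (m₁,m₂)=(0,1): CG² = 6/35, CG = +√(6/35)
  (m₁,m₂)=(-1,2): CG² = 2/7, CG = −√(2/7)
  (m₁,m₂)=(-2,3): CG² = 3/7, CG = +√(3/7)   ← matches the target
Pairs with CG² = 3/7: (-2,3): +√(3/7)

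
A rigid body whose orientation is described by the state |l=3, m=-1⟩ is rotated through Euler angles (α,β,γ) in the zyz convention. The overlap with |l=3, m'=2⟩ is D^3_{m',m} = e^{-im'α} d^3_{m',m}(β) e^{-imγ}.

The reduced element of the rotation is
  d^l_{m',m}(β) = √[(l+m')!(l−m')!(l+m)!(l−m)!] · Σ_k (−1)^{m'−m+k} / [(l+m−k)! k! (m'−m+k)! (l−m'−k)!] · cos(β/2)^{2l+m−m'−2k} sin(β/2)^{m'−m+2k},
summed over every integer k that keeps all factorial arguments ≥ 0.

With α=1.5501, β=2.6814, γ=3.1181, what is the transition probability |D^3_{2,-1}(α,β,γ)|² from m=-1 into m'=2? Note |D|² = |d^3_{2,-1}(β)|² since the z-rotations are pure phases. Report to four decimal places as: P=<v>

P=0.3156

First d^3_{2,-1}(β=2.6814), then the phase factors e^{-i(2)α} and e^{-i(-1)γ}:
With c≡cos(β/2)=0.228071 and s≡sin(β/2)=0.973644, N=[120·1·2·24]^{1/2}=75.894664
Admissible k: 0..1 (factorial args all ≥0)
  k=0: (−1)^3·75.8947/(12)·0.2281^3·0.9736^3 = -0.069254
  k=1: (−1)^4·75.8947/(24)·0.2281^1·0.9736^5 = +0.631063
d^3_{2,-1}(2.6814) = -0.069254 +0.631063 = +0.561809
|D^3_{2,-1}|² = |d^3_{2,-1}(β)|² = (+0.561809)² = 0.315629 (the z-rotation phases have unit modulus)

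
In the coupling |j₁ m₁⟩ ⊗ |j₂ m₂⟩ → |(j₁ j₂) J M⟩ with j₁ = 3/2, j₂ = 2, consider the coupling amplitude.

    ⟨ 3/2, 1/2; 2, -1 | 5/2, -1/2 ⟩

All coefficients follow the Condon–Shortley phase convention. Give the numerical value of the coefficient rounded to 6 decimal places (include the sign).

j₁+j₂−J=1  J+j₁−j₂=2  J−j₁+j₂=3  j₁+j₂+J+1=7
(j₁±m₁, j₂±m₂, J±M) = (2,1,1,3,2,3)
P² = 72/35
sum k=0..1:
  [0] +1/2 = 1/2
  [1] −1/12 = -1/12
S = 5/12
C² = P²·S² = 5/14 ; C = +0.597614

+0.597614  (= +√(5/14))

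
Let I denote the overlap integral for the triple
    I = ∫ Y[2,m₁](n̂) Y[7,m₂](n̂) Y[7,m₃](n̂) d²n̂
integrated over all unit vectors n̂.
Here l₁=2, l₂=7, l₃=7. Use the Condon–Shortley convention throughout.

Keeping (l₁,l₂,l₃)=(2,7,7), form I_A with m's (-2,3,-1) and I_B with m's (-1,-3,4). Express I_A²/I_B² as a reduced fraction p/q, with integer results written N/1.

675/539

Shared (l₁,l₂,l₃)=(2,7,7): N and (l;000)² cancel in I_A²/I_B².
A: Δ = 2!·2!·12!/17! = 1/185640; Racah Σ t=2..2: t=2:+1/3870720 = 1/3870720; ⇒ 3j(2 7 7; -2 3 -1)² = 135/6188, sgn +1
B: Δ = 2!·2!·12!/17! = 1/185640; Racah Σ t=1..2: t=1:−1/4354560 t=2:+1/14515200 = -1/6220800; ⇒ 3j(2 7 7; -1 -3 4)² = 77/4420, sgn +1
I_A²/I_B² = (135/6188)/(77/4420) = 675/539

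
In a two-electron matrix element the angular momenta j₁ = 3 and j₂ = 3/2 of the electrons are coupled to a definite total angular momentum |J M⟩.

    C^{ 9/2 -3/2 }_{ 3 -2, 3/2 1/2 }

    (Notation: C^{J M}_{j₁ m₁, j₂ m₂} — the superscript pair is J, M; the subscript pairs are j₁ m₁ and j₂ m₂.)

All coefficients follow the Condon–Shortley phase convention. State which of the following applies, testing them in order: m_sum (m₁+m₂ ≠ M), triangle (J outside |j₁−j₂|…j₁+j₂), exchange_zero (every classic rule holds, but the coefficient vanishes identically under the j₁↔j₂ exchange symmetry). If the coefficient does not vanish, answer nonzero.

nonzero

m-sum: m₁+m₂ = -2+1/2 = -3/2, M = -3/2  ✓
triangle: |j₁−j₂| = 3/2 ≤ J = 9/2 ≤ j₁+j₂ = 9/2  ✓
exchange: j₁≠j₂ or m₁≠m₂ — the exchange symmetry imposes no constraint here
value check: CG = +√(3/14) = +0.462910 ≠ 0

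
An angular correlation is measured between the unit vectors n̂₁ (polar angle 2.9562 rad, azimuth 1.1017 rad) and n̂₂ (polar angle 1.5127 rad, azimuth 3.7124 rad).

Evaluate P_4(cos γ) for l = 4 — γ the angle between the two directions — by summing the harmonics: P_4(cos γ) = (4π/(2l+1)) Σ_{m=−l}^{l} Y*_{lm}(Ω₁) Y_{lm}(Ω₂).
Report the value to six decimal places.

0.209909

Expand P_4 via completeness: Σ_{m} conj(Y_{4,m}) at Ω₁ times Y_{4,m} at Ω₂ —
  term(m=-4) = -0.000118+0.000191i   from Y*(Ω₁)=-0.000154-0.000487i, Y(Ω₂)=-0.287326-0.332643i
  term(m=-3) = -0.000012+0.000557i   from Y*(Ω₁)=+0.007603+0.001254i, Y(Ω₂)=+0.010207+0.071585i
  term(m=-2) = -0.010390-0.018618i   from Y*(Ω₁)=-0.038724+0.052822i, Y(Ω₂)=-0.135461+0.296004i
  term(m=-1) = -0.022697-0.013326i   from Y*(Ω₁)=-0.145777-0.287625i, Y(Ω₂)=+0.068681-0.044101i
  term(m=+0) = +0.216770+0.000000i   from Y*(Ω₁)=+0.706782-0.000000i, Y(Ω₂)=+0.306699+0.000000i
  term(m=+1) = -0.022697+0.013326i   from Y*(Ω₁)=+0.145777-0.287625i, Y(Ω₂)=-0.068681-0.044101i
  term(m=+2) = -0.010390+0.018618i   from Y*(Ω₁)=-0.038724-0.052822i, Y(Ω₂)=-0.135461-0.296004i
  term(m=+3) = -0.000012-0.000557i   from Y*(Ω₁)=-0.007603+0.001254i, Y(Ω₂)=-0.010207+0.071585i
  term(m=+4) = -0.000118-0.000191i   from Y*(Ω₁)=-0.000154+0.000487i, Y(Ω₂)=-0.287326+0.332643i
Σ over m = +0.150336-0.000000i; ×(4π/9) → +0.209909-0.000000i. Real part: 0.209909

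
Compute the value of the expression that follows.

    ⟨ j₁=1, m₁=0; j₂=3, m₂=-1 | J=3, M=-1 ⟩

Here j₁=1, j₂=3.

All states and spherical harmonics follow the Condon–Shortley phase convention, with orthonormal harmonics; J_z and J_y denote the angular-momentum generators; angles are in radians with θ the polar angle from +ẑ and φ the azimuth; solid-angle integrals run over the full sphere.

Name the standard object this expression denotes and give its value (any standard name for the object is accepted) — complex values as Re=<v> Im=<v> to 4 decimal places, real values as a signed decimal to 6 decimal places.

Clebsch–Gordan coefficient, +√(1/12) ≈ +0.288675

This is a Clebsch–Gordan (vector-coupling) coefficient.
triangle: 1!*1!*5!/8! = 120/40320
(j±m)!: 1!*1!*2!*4!*2!*4! = 2304
prefactor² = (2J+1)*Δ*N² = 48
  k=0: +1/(0!*1!*1!*2!*0!*3!) = 1/12
  k=1: −1/(1!*0!*0!*1!*1!*4!) = -1/24
Σ = 1/24  ⇒  CG² = 48*(1/24)² = 1/12
CG = +√(1/12) = +0.288675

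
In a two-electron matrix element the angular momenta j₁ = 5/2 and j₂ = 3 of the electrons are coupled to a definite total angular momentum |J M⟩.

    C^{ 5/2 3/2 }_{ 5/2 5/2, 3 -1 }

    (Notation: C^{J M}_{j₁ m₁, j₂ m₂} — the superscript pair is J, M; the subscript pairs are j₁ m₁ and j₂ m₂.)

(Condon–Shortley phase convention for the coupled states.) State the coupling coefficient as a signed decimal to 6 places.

j₁+j₂−J=3  J+j₁−j₂=2  J−j₁+j₂=3  j₁+j₂+J+1=9
(j₁±m₁, j₂±m₂, J±M) = (5,0,2,4,4,1)
P² = 1152/7
sum k=0..0:
  [0] +1/24 = 1/24
S = 1/24
C² = P²·S² = 2/7 ; C = +0.534522

+0.534522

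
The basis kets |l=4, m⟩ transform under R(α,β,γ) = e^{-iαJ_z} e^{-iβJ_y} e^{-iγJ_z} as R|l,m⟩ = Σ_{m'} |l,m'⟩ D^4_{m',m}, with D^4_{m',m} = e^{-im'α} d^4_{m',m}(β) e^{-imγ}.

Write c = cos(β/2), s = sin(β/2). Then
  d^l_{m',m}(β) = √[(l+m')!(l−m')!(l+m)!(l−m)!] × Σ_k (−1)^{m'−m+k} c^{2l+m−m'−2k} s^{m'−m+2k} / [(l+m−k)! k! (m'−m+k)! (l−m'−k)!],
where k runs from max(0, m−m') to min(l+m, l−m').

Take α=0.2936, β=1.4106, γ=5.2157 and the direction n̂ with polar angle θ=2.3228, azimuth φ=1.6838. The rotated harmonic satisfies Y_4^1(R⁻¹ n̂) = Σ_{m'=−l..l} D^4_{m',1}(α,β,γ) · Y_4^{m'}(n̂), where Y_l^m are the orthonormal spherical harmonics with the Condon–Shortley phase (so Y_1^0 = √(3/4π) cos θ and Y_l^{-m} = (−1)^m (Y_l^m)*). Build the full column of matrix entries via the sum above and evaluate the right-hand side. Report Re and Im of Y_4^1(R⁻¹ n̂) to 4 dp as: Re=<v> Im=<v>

Need the full column D^4_{m',1} for m'=−4..4 at α=0.2936, β=1.4106, γ=5.2157.
cos(β/2)=0.761417, sin(β/2)=0.648262
d^4_{-4,1}: single k=5 term ⇒ +0.378195;  D = -0.235176+0.296181i
d^4_{-3,1}: k∈[4..5] ⇒ +0.785258 -0.341523 = +0.443735;  D = -0.163555+0.412493i
d^4_{-2,1}: k∈[3..5] ⇒ +0.986008 -1.072082 +0.155423 = +0.069349;  D = -0.005811+0.069105i
d^4_{-1,1}: k∈[2..5] ⇒ +0.818912 -1.780799 +0.645418 -0.031189 = -0.347658;  D = -0.072374-0.340041i
d^4_{0,1}: k∈[1..4] ⇒ +0.430154 -1.870819 +1.356088 -0.163830 = -0.248406;  D = -0.119813-0.217601i
d^4_{1,1}: k∈[0..3] ⇒ +0.112975 -1.228368 +1.780799 -0.430279 = +0.235126;  D = +0.168163+0.164334i
d^4_{2,1}: k∈[0..2] ⇒ -0.408080 +1.479012 -0.714721 = +0.356211;  D = +0.315910+0.164581i
d^4_{3,1}: k∈[0..1] ⇒ +0.649991 -0.785258 = -0.135267;  D = -0.132917-0.025106i
d^4_{4,1}: single k=0 term ⇒ -0.521746;  D = -0.518767+0.055676i
Y_4^{m'}(θ=2.3228,φ=1.6838) and Σ D·Y over m':
  (-0.2352+0.2962i)·(+0.1132-0.0550i)  (-0.1636+0.4125i)·(-0.1108-0.3141i)  (-0.0058+0.0691i)·(-0.3941+0.0906i)  (-0.0724-0.3400i)·(+0.0071+0.0625i)  (-0.1198-0.2176i)·(-0.3573+0.0000i)  (+0.1682+0.1643i)·(-0.0071+0.0625i)  (+0.3159+0.1646i)·(-0.3941-0.0906i)  (-0.1329-0.0251i)·(+0.1108-0.3141i)  (-0.5188+0.0557i)·(+0.1132+0.0550i)
Y_4^1(R⁻¹ n̂) = -0.008560+0.027822i

Re=-0.0086 Im=0.0278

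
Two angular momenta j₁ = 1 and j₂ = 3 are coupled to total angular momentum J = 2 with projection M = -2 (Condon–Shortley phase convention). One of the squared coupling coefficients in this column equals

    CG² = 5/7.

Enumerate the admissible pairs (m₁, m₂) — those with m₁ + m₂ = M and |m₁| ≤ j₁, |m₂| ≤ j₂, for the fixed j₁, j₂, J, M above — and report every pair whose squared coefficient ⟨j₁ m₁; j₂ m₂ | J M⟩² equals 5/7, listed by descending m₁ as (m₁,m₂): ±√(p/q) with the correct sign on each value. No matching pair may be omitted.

Admissible pairs with m₁+m₂ = M = -2: (-1,-1), (0,-2), (1,-3)
  (m₁,m₂)=(1,-3): CG² = 5/7, CG = +√(5/7)   ← matches the target
  (m₁,m₂)=(0,-2): CG² = 5/21, CG = −√(5/21)
  (m₁,m₂)=(-1,-1): CG² = 1/21, CG = +√(1/21)
Pairs with CG² = 5/7: (1,-3): +√(5/7)

(1,-3): +√(5/7)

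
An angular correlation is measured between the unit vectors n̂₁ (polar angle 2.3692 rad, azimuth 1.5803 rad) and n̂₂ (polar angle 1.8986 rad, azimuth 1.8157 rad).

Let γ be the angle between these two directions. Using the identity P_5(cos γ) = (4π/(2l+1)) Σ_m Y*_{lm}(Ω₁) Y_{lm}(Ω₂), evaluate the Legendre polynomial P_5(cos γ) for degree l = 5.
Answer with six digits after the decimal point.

-0.191274

Expand P_5 via completeness: Σ_{m} conj(Y_{5,m}) at Ω₁ times Y_{5,m} at Ω₂ —
  m=-5: (-0.003649, 0.076730) × (-0.332083, -0.119821) = (0.010406, -0.025044)  (running Σ = (0.010406, -0.025044))
  m=-4: (-0.249137, -0.009475) × (-0.211600, 0.315225) = (0.055704, -0.076529)  (running Σ = (0.066110, -0.101573))
  m=-3: (0.012123, -0.425079) × (-0.013196, -0.014606) = (-0.006369, 0.005432)  (running Σ = (0.059741, -0.096141))
  m=-2: (0.318579, 0.006056) × (-0.297371, 0.158540) = (-0.095696, 0.048707)  (running Σ = (-0.035955, -0.047434))
  m=-1: (0.001392, -0.146486) × (0.016586, 0.066366) = (0.009745, -0.002337)  (running Σ = (-0.026210, -0.049771))
  m=0: (0.362733, -0.000000) × (-0.317072, 0.000000) = (-0.115012, 0.000000)  (running Σ = (-0.141222, -0.049771))
  m=1: (-0.001392, -0.146486) × (-0.016586, 0.066366) = (0.009745, 0.002337)  (running Σ = (-0.131478, -0.047434))
  m=2: (0.318579, -0.006056) × (-0.297371, -0.158540) = (-0.095696, -0.048707)  (running Σ = (-0.227174, -0.096141))
  m=3: (-0.012123, -0.425079) × (0.013196, -0.014606) = (-0.006369, -0.005432)  (running Σ = (-0.233542, -0.101573))
  m=4: (-0.249137, 0.009475) × (-0.211600, -0.315225) = (0.055704, 0.076529)  (running Σ = (-0.177838, -0.025044))
  m=5: (0.003649, 0.076730) × (0.332083, -0.119821) = (0.010406, 0.025044)  (running Σ = (-0.167432, 0.000000))
Σ over m = (-0.167432, 0.000000); ×(4π/11) → (-0.191274, 0.000000). Real part: -0.191274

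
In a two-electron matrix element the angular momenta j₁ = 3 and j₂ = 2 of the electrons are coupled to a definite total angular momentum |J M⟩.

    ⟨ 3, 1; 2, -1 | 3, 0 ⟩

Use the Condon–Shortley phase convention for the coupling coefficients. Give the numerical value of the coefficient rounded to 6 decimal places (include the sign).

j₁+j₂−J=2  J+j₁−j₂=4  J−j₁+j₂=2  j₁+j₂+J+1=9
(j₁±m₁, j₂±m₂, J±M) = (4,2,1,3,3,3)
P² = 96/5
sum k=0..1:
  [0] +1/8 = 1/8
  [1] −1/12 = -1/12
S = 1/24
C² = P²·S² = 1/30 ; C = +0.182574

+√(1/30) = +0.182574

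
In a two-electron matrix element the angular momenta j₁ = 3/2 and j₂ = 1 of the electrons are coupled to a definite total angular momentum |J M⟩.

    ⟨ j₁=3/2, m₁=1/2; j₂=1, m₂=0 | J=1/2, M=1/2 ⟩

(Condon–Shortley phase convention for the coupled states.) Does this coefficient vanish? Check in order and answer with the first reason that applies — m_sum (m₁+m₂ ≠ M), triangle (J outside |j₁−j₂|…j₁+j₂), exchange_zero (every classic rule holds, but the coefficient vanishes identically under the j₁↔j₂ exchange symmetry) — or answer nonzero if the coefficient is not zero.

nonzero

m-sum: m₁+m₂ = 1/2+0 = 1/2, M = 1/2  ✓
triangle: |j₁−j₂| = 1/2 ≤ J = 1/2 ≤ j₁+j₂ = 5/2  ✓
exchange: j₁≠j₂ or m₁≠m₂ — the exchange symmetry imposes no constraint here
value check: CG = −√(1/3) = -0.577350 ≠ 0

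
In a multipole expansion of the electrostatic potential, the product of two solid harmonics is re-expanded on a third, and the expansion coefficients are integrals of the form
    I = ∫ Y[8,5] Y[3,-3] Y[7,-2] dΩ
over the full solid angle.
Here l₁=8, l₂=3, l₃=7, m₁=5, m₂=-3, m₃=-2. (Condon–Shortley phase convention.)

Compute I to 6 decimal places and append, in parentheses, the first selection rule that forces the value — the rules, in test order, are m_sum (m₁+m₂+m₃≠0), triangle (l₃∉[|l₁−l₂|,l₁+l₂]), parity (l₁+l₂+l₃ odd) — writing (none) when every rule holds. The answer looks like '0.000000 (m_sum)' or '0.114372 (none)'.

Checks pass: Σm=0; 18 even; l₃=7∈[5,11].
(2·8+1)(2·3+1)(2·7+1) = 1785
Δ: 4! 12! 2! / 19! → 1/5290740
sum: t=1:−1/7257600 t=2:+1/2073600 t=3:−1/7257600 = 1/4838400
3j²(8 3 7; 0 0 0) = Δ·Π!·Σ² = 252/20995  (sign -1)
sum: t=0:+1/104509440 = 1/104509440
3j²(8 3 7; 5 -3 -2) = Δ·Π!·Σ² = 275/13566  (sign -1)
combine: 4πI² = 1785·252/20995·275/13566 = 34650/79781
take √, sign +1: I = 0.18590752
No selection rule forces the value: the integral is nonzero (none).

0.185908 (none)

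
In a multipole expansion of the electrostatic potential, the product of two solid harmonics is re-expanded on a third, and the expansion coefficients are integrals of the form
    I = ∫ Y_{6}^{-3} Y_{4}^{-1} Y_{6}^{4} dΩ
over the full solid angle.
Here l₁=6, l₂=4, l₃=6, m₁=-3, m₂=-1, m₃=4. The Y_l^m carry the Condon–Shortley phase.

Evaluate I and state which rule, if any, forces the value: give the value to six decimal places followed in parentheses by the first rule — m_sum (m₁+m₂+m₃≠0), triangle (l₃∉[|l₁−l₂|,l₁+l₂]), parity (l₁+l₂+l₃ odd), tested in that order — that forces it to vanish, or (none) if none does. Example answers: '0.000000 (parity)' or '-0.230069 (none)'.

0.077598 (none)

Checks pass: Σm=0; 16 even; l₃=6∈[2,10].
(2·6+1)(2·4+1)(2·6+1) = 1521
Δ: 4! 8! 4! / 17! → 1/15315300
sum: t=0:+1/829440 t=1:−1/25920 t=2:+1/9216 t=3:−1/25920 t=4:+1/829440 = 7/207360
3j²(6 4 6; 0 0 0) = Δ·Π!·Σ² = 28/2431  (sign +1)
sum: t=1:−1/967680 t=2:+1/120960 t=3:−1/207360 = 1/414720
3j²(6 4 6; -3 -1 4) = Δ·Π!·Σ² = 21/4862  (sign +1)
combine: 4πI² = 1521·28/2431·21/4862 = 2646/34969
take √, sign +1: I = 0.07759762
No selection rule forces the value: the integral is nonzero (none).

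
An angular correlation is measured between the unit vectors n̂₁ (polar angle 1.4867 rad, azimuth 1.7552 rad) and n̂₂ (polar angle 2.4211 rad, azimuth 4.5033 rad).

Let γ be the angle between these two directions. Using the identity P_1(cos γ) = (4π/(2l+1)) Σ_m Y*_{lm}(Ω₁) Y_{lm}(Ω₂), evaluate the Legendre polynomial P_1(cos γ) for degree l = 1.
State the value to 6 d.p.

-0.670302

Addition theorem: P_1(cos γ) = (4π/3) Σ_m Y*_{lm}(Ω₁) Y_{lm}(Ω₂), m = −1…1:
  [-1]  conj(Y_{1,-1})(Ω₁) = -0.06313 + 0.33844j ; Y_{1,-1}(Ω₂) = -0.04731 + 0.22298j ; Δ = -0.07248 - 0.03009j
  [+0]  conj(Y_{1,0})(Ω₁) = 0.04104 + 0.00000j ; Y_{1,0}(Ω₂) = -0.36718 + 0.00000j ; Δ = -0.01507 + 0.00000j
  [+1]  conj(Y_{1,1})(Ω₁) = 0.06313 + 0.33844j ; Y_{1,1}(Ω₂) = 0.04731 + 0.22298j ; Δ = -0.07248 + 0.03009j
Accumulated sum -0.16002 + 0.00000j; after 4π/(2l+1) scaling, -0.67030 + 0.00000j ⇒ P_1 = -0.670302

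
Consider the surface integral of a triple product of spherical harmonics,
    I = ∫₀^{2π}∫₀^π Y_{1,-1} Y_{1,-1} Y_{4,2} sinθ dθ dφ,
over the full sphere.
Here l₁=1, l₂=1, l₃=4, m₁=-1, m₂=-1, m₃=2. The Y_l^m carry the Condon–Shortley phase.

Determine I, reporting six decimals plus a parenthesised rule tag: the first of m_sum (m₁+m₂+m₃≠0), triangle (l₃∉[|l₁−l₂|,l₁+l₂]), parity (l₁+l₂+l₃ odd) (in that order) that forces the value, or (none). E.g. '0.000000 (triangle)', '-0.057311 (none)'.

0.000000 (triangle)

l₃=4 ∉ [0,2] — triangle fails ⇒ I = 0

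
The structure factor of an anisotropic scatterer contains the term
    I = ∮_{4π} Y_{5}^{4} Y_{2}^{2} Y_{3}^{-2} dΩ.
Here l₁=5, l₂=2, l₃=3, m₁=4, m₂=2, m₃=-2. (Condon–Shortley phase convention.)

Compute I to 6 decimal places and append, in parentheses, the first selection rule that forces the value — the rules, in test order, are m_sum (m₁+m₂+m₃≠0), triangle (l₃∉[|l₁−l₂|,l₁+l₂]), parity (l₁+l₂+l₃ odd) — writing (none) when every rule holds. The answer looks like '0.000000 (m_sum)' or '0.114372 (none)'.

4 + 2 − 2 = 4 ≠ 0: azimuthal integral kills it; I = 0

0.000000 (m_sum)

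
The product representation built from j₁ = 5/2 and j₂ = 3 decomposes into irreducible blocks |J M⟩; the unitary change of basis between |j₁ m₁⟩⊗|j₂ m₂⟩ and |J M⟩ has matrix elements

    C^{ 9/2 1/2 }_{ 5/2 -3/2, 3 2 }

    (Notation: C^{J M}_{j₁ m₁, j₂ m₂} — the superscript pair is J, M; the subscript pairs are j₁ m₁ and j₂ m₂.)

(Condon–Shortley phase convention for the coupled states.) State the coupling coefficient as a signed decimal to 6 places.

−√(361/1386) = -0.510355

triangle: 1!×4!×5!/11! = 2880/39916800
(j±m)!: 1!×4!×5!×1!×5!×4! = 8294400
prefactor² = (2J+1)×Δ×N² = 460800/77
  k=0: +1/(0!×1!×4!×5!×0!×0!) = 1/2880
  k=1: −1/(1!×0!×3!×4!×1!×1!) = -1/144
Σ = -19/2880  ⇒  CG² = 460800/77×(-19/2880)² = 361/1386
CG = −√(361/1386) = -0.510355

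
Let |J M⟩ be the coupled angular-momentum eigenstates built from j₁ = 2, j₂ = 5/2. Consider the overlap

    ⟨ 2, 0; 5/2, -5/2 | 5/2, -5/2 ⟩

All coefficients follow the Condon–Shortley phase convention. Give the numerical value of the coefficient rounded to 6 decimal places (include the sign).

triangle: 2!·2!·3!/8! = 24/40320
(j±m)!: 2!·2!·0!·5!·0!·5! = 57600
prefactor² = (2J+1)·Δ·N² = 1440/7
  k=0: +1/(0!·2!·2!·0!·0!·3!) = 1/24
Σ = 1/24  ⇒  CG² = 1440/7·(1/24)² = 5/14
CG = +√(5/14) = +0.597614

+√(5/14) = +0.597614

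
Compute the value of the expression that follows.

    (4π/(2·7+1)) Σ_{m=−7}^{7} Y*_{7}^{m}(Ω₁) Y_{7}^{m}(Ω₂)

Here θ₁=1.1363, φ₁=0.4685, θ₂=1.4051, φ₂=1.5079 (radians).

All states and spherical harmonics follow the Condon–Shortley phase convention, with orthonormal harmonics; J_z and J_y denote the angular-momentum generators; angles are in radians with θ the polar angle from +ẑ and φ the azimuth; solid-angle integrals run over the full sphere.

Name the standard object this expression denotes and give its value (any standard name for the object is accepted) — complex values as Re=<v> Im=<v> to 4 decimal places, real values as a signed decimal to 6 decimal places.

This sum is the spherical-harmonic addition theorem: it equals the Legendre polynomial P_l(cos γ) of the angle γ between the two directions.
Summing Y*_{l m}(θ₁,φ₁)·Y_{l m}(θ₂,φ₂) over m ∈ [−7, 7]; prefactor 4π/(2·7+1) = 0.837758:
  m=-7: (-0.250258-0.034733i) × (-0.193500+0.410726i) = +0.062691-0.096067i  (running Σ = +0.062691-0.096067i)
  m=-6: (-0.414959+0.142408i) × (-0.264100-0.104683i) = +0.124498+0.005829i  (running Σ = +0.187189-0.090238i)
  m=-5: (-0.204844+0.210533i) × (-0.068471+0.210501i) = -0.030291-0.057535i  (running Σ = +0.156897-0.147773i)
  m=-4: (+0.043485-0.138995i) × (-0.293583-0.075460i) = -0.023255+0.037525i  (running Σ = +0.133642-0.110248i)
  m=-3: (-0.057132-0.342481i) × (-0.026089+0.136620i) = +0.048280+0.001130i  (running Σ = +0.181923-0.109118i)
  m=-2: (-0.000062-0.000085i) × (-0.301691-0.038152i) = +0.000016+0.000028i  (running Σ = +0.181938-0.109090i)
  m=-1: (+0.298082+0.150853i) × (-0.006672+0.105947i) = -0.017971+0.030574i  (running Σ = +0.163967-0.078516i)
  m=0: (+0.041539-0.000000i) × (-0.303359+0.000000i) = -0.012601+0.000000i  (running Σ = +0.151366-0.078516i)
  m=1: (-0.298082+0.150853i) × (+0.006672+0.105947i) = -0.017971-0.030574i  (running Σ = +0.133394-0.109090i)
  m=2: (-0.000062+0.000085i) × (-0.301691+0.038152i) = +0.000016-0.000028i  (running Σ = +0.133410-0.109118i)
  m=3: (+0.057132-0.342481i) × (+0.026089+0.136620i) = +0.048280-0.001130i  (running Σ = +0.181690-0.110248i)
  m=4: (+0.043485+0.138995i) × (-0.293583+0.075460i) = -0.023255-0.037525i  (running Σ = +0.158435-0.147773i)
  m=5: (+0.204844+0.210533i) × (+0.068471+0.210501i) = -0.030291+0.057535i  (running Σ = +0.128144-0.090238i)
  m=6: (-0.414959-0.142408i) × (-0.264100+0.104683i) = +0.124498-0.005829i  (running Σ = +0.252642-0.096067i)
  m=7: (+0.250258-0.034733i) × (+0.193500+0.410726i) = +0.062691+0.096067i  (running Σ = +0.315332+0.000000i)
Σ over m = +0.315332+0.000000i; ×(4π/15) → +0.264172+0.000000i. Real part: 0.264172

Legendre polynomial (addition theorem), +0.264172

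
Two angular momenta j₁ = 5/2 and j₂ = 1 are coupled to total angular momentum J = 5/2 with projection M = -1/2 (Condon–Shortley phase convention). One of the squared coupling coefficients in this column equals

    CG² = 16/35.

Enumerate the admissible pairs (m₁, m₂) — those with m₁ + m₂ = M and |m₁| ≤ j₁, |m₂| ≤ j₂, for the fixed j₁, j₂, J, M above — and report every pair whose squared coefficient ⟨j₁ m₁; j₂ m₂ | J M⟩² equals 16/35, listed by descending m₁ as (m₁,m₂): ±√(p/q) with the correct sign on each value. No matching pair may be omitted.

(-3/2,1): −√(16/35)

Admissible pairs with m₁+m₂ = M = -1/2: (-3/2,1), (-1/2,0), (1/2,-1)
  (m₁,m₂)=(1/2,-1): CG² = 18/35, CG = +√(18/35)
  (m₁,m₂)=(-1/2,0): CG² = 1/35, CG = −√(1/35)
  (m₁,m₂)=(-3/2,1): CG² = 16/35, CG = −√(16/35)   ← matches the target
Pairs with CG² = 16/35: (-3/2,1): −√(16/35)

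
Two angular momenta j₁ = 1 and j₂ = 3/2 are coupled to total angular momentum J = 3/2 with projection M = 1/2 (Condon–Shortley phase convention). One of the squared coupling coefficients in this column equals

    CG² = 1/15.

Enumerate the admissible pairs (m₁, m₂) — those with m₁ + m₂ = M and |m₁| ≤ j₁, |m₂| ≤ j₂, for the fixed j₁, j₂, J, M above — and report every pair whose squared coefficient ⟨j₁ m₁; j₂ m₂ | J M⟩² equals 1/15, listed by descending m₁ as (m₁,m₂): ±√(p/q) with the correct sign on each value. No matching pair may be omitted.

(0,1/2): −√(1/15)

Admissible pairs with m₁+m₂ = M = 1/2: (-1,3/2), (0,1/2), (1,-1/2)
  (m₁,m₂)=(1,-1/2): CG² = 8/15, CG = +√(8/15)
  (m₁,m₂)=(0,1/2): CG² = 1/15, CG = −√(1/15)   ← matches the target
  (m₁,m₂)=(-1,3/2): CG² = 2/5, CG = −√(2/5)
Pairs with CG² = 1/15: (0,1/2): −√(1/15)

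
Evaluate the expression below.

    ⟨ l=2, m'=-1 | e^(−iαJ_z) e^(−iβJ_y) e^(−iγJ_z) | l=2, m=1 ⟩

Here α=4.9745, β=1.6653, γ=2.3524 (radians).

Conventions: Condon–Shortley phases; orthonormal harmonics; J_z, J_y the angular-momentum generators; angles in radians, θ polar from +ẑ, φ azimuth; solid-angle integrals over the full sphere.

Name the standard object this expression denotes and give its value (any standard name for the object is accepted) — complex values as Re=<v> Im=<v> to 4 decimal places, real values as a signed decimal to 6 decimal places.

This is a Wigner D-matrix element — the rotation-matrix element ⟨l m'| R(α,β,γ) |l m⟩ in the angular-momentum basis.
Split into d^2_{-1,1}(β=1.6653) × two z-phases.
Half-angle: c=0.672918, s=0.739717. N=√(1·6·6·1)=6.000000
k: max(0,(1)−(-1))=2 … min(2+(1),2−(-1))=3
  k=2: (−1)^0·6.0000/(2)·0.6729^2·0.7397^2 = +0.743322
  k=3: (−1)^1·6.0000/(6)·0.6729^0·0.7397^4 = -0.299408
d^2_{-1,1}(1.6653) = +0.743322 -0.299408 = +0.443914
Attach z-rotation phases: D = e^{-i(-1)(4.9745)}·(+0.443914)·e^{-i(1)(2.3524)} = -0.385349+0.220377i

Wigner D-matrix element, Re=-0.3853 Im=0.2204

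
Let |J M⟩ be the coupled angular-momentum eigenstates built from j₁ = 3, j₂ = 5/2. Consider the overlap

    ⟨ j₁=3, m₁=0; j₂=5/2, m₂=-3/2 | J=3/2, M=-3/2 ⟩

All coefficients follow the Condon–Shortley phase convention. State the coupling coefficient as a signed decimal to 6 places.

triangle: 4!·2!·1!/8! = 48/40320
(j±m)!: 3!·3!·1!·4!·0!·3! = 5184
prefactor² = (2J+1)·Δ·N² = 864/35
  k=1: −1/(1!·3!·2!·0!·0!·1!) = -1/12
Σ = -1/12  ⇒  CG² = 864/35·(-1/12)² = 6/35
CG = −√(6/35) = -0.414039

-0.414039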